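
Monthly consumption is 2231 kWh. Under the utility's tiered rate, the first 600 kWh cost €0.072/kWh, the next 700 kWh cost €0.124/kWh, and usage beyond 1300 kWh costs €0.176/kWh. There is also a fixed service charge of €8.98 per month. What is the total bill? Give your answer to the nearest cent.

€302.84

First 600 kWh × €0.072 = €43.20
Next 700 kWh × €0.124 = €86.80
Remaining 931 kWh × €0.176 = €163.86
Energy charge = €293.86; + service €8.98 = €302.84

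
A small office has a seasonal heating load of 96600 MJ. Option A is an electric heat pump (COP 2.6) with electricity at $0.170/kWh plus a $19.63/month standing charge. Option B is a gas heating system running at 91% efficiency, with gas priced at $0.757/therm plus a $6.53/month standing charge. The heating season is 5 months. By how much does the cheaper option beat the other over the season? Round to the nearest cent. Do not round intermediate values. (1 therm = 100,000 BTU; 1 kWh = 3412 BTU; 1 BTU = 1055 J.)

Heat load = 96600 MJ = 96,600,000,000 J / 1055 = 91,563,981 BTU
Gas: input = 91,563,981 / 0.91 = 100,619,759 BTU = 1,006 therm → 1,006 × $0.757 = $761.69; + 5 × $6.53 standing = $794.34
Heat pump: 91,563,981 BTU / 3412 = 26,840 kWh heat; / 2.6 = 10,320 kWh in → × $0.170 = $1,754.65; + 5 × $19.63 standing = $1,852.80
Difference = |$794.34 − $1,852.80| = $1,058.46

$1058.46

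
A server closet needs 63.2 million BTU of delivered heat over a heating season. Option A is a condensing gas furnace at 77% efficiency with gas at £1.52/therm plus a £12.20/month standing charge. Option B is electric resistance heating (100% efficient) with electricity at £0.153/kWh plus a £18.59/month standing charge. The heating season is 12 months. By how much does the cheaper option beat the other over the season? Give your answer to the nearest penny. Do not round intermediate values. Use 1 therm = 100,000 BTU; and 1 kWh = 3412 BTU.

£1663.09

Heat load = 63.2 × 10⁶ BTU = 63,200,000 BTU
Gas: input = 63,200,000 / 0.77 = 82,077,922 BTU = 820.8 therm → 820.8 × £1.52 = £1,247.58; + 12 × £12.20 standing = £1,393.98
Electric: 63,200,000 BTU / 3412 = 18,520 kWh → × £0.153 = £2,834.00; + 12 × £18.59 standing = £3,057.08
Difference = |£1,393.98 − £3,057.08| = £1,663.09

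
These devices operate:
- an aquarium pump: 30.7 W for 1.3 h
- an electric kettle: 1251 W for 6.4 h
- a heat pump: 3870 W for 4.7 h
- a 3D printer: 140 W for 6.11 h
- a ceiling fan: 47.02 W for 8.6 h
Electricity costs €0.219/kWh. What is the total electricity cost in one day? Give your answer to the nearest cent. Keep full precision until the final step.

€6.02

aquarium pump: 30.7 W × 1.3 h = 40 Wh = 0.03991 kWh
electric kettle: 1251 W × 6.4 h = 8,006 Wh = 8.006 kWh
heat pump: 3870 W × 4.7 h = 18,189 Wh = 18.19 kWh
3D printer: 140 W × 6.11 h = 855 Wh = 0.8554 kWh
ceiling fan: 47.02 W × 8.6 h = 404 Wh = 0.4044 kWh
Total energy = 0.03991 + 8.006 + 18.19 + 0.8554 + 0.4044 = 27.5 kWh
Cost = 27.5 kWh × €0.219 = €6.02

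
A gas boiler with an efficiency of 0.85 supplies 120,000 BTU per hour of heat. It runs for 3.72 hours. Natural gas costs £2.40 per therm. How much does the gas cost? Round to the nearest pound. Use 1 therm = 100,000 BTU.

Heat delivered = 120,000 BTU/h × 3.72 h = 446,400 BTU
Gas input = 446,400 / 0.85 = 525,176 BTU
= 525,176 / 100,000 = 5.252 therm
Cost = 5.252 × £2.40/therm = £12.60 ≈ £13

£13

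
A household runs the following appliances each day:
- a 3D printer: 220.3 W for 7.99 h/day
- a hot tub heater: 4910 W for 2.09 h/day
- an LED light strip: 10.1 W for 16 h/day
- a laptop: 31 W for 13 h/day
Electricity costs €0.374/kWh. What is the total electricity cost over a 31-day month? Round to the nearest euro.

3D printer: 220.3 W × 7.99 h × 31 d = 54,566 Wh = 54.57 kWh
hot tub heater: 4910 W × 2.09 h × 31 d = 318,119 Wh = 318.1 kWh
LED light strip: 10.1 W × 16 h × 31 d = 5,010 Wh = 5.01 kWh
laptop: 31 W × 13 h × 31 d = 12,493 Wh = 12.49 kWh
Total energy = 54.57 + 318.1 + 5.01 + 12.49 = 390.2 kWh
Cost = 390.2 kWh × €0.374 = €145.93 ≈ €146

€146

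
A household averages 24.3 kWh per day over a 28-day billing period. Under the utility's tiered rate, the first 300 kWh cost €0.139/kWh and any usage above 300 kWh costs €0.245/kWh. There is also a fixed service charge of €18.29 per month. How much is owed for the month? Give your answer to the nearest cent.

Usage = 24.3 kWh/day × 28 days = 680.4 kWh
First 300 kWh × €0.139 = €41.70
Remaining 380.4 kWh × €0.245 = €93.20
Energy charge = €134.90; + service €18.29 = €153.19

€153.19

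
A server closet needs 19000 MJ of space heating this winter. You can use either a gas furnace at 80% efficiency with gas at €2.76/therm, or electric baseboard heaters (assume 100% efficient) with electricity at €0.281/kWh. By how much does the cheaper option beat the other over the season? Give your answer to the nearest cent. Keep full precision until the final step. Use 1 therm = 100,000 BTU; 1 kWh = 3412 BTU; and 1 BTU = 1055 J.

Heat load = 19000 MJ = 19,000,000,000 J / 1055 = 18,009,479 BTU
Gas: input = 18,009,479 / 0.80 = 22,511,848 BTU = 225.1 therm → 225.1 × €2.76 = €621.33
Electric: 18,009,479 BTU / 3412 = 5,278 kWh → × €0.281 = €1,483.20
Difference = |€621.33 − €1,483.20| = €861.87

€861.87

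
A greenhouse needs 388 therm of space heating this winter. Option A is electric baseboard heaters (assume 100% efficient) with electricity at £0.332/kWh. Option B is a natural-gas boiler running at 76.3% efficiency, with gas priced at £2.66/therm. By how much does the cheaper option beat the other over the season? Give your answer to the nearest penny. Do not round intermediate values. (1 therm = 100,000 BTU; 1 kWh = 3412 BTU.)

£2422.72

Heat load = 388 therm × 100,000 = 38,800,000 BTU
Gas: input = 38,800,000 / 0.763 = 50,851,900 BTU = 508.5 therm → 508.5 × £2.66 = £1,352.66
Electric: 38,800,000 BTU / 3412 = 11,370 kWh → × £0.332 = £3,775.38
Difference = |£1,352.66 − £3,775.38| = £2,422.72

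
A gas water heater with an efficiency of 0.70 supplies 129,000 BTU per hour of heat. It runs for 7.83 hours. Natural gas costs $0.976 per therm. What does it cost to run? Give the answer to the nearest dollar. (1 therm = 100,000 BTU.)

$14

Heat delivered = 129,000 BTU/h × 7.83 h = 1,010,070 BTU
Gas input = 1,010,070 / 0.70 = 1,442,957 BTU
= 1,442,957 / 100,000 = 14.43 therm
Cost = 14.43 × $0.976/therm = $14.08 ≈ $14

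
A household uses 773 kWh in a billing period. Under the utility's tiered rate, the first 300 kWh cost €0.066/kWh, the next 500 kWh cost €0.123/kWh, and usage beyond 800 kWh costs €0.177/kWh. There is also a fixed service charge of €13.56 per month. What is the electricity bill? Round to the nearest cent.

First 300 kWh × €0.066 = €19.80
Next 473 kWh × €0.123 = €58.18
Remaining tier: 0 kWh (not reached)
Energy charge = €77.98; + service €13.56 = €91.54

€91.54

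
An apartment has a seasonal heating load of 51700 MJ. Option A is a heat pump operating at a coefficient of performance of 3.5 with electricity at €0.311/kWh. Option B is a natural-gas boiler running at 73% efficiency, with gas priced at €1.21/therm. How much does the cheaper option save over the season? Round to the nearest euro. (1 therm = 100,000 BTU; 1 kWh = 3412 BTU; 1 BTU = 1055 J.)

€464

Heat load = 51700 MJ = 51,700,000,000 J / 1055 = 49,004,739 BTU
Gas: input = 49,004,739 / 0.73 = 67,129,780 BTU = 671.3 therm → 671.3 × €1.21 = €812.27
Heat pump: 49,004,739 BTU / 3412 = 14,360 kWh heat; / 3.5 = 4,104 kWh in → × €0.311 = €1,276.21
Difference = |€812.27 − €1,276.21| = €463.94 ≈ €464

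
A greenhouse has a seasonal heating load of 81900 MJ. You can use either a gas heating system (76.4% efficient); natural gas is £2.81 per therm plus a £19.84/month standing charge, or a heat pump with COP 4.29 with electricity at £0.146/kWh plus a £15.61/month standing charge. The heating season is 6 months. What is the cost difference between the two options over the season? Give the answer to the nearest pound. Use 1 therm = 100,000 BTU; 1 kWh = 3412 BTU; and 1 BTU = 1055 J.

£2106

Heat load = 81900 MJ = 81,900,000,000 J / 1055 = 77,630,332 BTU
Gas: input = 77,630,332 / 0.764 = 101,610,382 BTU = 1,016 therm → 1,016 × £2.81 = £2,855.25; + 6 × £19.84 standing = £2,974.29
Heat pump: 77,630,332 BTU / 3412 = 22,750 kWh heat; / 4.29 = 5,304 kWh in → × £0.146 = £774.32; + 6 × £15.61 standing = £867.98
Difference = |£2,974.29 − £867.98| = £2,106.32 ≈ £2106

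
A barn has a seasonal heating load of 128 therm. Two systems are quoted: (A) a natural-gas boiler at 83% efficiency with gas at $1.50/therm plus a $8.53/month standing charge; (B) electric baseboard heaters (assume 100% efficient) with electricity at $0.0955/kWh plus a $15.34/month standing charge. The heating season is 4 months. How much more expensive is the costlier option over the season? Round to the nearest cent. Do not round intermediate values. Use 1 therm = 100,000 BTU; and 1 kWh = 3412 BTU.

$154.18

Heat load = 128 therm × 100,000 = 12,800,000 BTU
Gas: input = 12,800,000 / 0.83 = 15,421,687 BTU = 154.2 therm → 154.2 × $1.50 = $231.33; + 4 × $8.53 standing = $265.45
Electric: 12,800,000 BTU / 3412 = 3,751 kWh → × $0.0955 = $358.26; + 4 × $15.34 standing = $419.62
Difference = |$265.45 − $419.62| = $154.18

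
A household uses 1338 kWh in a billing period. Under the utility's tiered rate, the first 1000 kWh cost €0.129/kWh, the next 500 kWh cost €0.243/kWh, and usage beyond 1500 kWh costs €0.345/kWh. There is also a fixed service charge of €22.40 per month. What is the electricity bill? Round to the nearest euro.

€234

First 1000 kWh × €0.129 = €129.00
Next 338 kWh × €0.243 = €82.13
Remaining tier: 0 kWh (not reached)
Energy charge = €211.13; + service €22.40 = €233.53 ≈ €234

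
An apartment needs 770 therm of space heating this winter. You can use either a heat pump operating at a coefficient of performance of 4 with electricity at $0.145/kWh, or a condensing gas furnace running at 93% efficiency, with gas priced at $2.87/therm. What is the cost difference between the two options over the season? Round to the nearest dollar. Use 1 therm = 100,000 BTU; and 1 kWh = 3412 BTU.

$1558

Heat load = 770 therm × 100,000 = 77,000,000 BTU
Gas: input = 77,000,000 / 0.93 = 82,795,699 BTU = 828 therm → 828 × $2.87 = $2,376.24
Heat pump: 77,000,000 BTU / 3412 = 22,570 kWh heat; / 4 = 5,642 kWh in → × $0.145 = $818.07
Difference = |$2,376.24 − $818.07| = $1,558.17 ≈ $1558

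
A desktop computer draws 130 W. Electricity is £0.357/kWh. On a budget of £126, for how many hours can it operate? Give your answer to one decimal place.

2714.9 h

Energy budget = £126 / £0.357 per kWh = 352.9 kWh = 352,941 Wh
Runtime = 352,941 Wh / 130 W = 2,715 h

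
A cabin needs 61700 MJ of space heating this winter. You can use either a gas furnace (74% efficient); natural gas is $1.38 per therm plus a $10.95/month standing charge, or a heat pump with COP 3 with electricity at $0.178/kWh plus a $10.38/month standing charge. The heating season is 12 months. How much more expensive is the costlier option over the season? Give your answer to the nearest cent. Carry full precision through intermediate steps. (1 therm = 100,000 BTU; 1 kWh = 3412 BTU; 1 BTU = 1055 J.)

$80.47

Heat load = 61700 MJ = 61,700,000,000 J / 1055 = 58,483,412 BTU
Gas: input = 58,483,412 / 0.74 = 79,031,638 BTU = 790.3 therm → 790.3 × $1.38 = $1,090.64; + 12 × $10.95 standing = $1,222.04
Heat pump: 58,483,412 BTU / 3412 = 17,140 kWh heat; / 3 = 5,714 kWh in → × $0.178 = $1,017.00; + 12 × $10.38 standing = $1,141.56
Difference = |$1,222.04 − $1,141.56| = $80.47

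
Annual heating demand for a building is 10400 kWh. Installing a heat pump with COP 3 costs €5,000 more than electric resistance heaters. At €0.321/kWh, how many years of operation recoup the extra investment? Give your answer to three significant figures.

2.25 years

Resistance: 10400 kWh × €0.321 = €3,338.40/yr
Heat pump: 10400 / 3 = 3467 kWh in → × €0.321 = €1,112.80/yr
Annual savings = €2,225.60
Payback = €5,000 / €2,225.60 = 2.25 years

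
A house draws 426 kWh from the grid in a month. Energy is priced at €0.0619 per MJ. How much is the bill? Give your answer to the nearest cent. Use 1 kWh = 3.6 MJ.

€94.93

426 kWh × (3.6 MJ/kWh) = 1,534 MJ
Cost = 1,534 MJ × €0.0619/MJ = €94.93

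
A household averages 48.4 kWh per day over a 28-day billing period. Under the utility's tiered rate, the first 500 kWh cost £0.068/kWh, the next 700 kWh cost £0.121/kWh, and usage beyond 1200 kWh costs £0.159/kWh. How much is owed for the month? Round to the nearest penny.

Usage = 48.4 kWh/day × 28 days = 1355.2 kWh
First 500 kWh × £0.068 = £34.00
Next 700 kWh × £0.121 = £84.70
Remaining 155.2 kWh × £0.159 = £24.68
Total = £143.38

£143.38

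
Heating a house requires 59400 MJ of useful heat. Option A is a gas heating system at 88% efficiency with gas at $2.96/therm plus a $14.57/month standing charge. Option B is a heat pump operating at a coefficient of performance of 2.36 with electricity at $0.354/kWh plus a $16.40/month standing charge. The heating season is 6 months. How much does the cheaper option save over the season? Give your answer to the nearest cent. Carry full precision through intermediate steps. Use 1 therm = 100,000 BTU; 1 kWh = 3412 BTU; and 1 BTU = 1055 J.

$592.37

Heat load = 59400 MJ = 59,400,000,000 J / 1055 = 56,303,318 BTU
Gas: input = 56,303,318 / 0.88 = 63,981,043 BTU = 639.8 therm → 639.8 × $2.96 = $1,893.84; + 6 × $14.57 standing = $1,981.26
Heat pump: 56,303,318 BTU / 3412 = 16,500 kWh heat; / 2.36 = 6,992 kWh in → × $0.354 = $2,475.23; + 6 × $16.40 standing = $2,573.63
Difference = |$1,981.26 − $2,573.63| = $592.37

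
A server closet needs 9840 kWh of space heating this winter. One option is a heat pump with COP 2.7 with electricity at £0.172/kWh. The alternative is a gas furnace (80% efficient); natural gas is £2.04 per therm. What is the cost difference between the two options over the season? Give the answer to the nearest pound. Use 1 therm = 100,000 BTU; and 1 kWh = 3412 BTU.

Heat load = 9840 kWh × 3412 = 33,574,080 BTU
Gas: input = 33,574,080 / 0.80 = 41,967,600 BTU = 419.7 therm → 419.7 × £2.04 = £856.14
Heat pump: 33,574,080 BTU / 3412 = 9,840 kWh heat; / 2.7 = 3,644 kWh in → × £0.172 = £626.84
Difference = |£856.14 − £626.84| = £229.29 ≈ £229

£229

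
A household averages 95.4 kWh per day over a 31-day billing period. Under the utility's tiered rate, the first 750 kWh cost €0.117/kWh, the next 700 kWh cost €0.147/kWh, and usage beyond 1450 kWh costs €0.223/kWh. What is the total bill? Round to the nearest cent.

€526.80

Usage = 95.4 kWh/day × 31 days = 2957.4 kWh
First 750 kWh × €0.117 = €87.75
Next 700 kWh × €0.147 = €102.90
Remaining 1507.4 kWh × €0.223 = €336.15
Total = €526.80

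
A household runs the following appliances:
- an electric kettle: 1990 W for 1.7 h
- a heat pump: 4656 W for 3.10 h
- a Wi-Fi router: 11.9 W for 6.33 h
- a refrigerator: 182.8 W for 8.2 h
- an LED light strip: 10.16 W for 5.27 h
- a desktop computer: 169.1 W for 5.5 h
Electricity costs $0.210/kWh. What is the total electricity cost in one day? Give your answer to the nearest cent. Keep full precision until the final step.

electric kettle: 1990 W × 1.7 h = 3,383 Wh = 3.383 kWh
heat pump: 4656 W × 3.10 h = 14,434 Wh = 14.43 kWh
Wi-Fi router: 11.9 W × 6.33 h = 75 Wh = 0.07533 kWh
refrigerator: 182.8 W × 8.2 h = 1,499 Wh = 1.499 kWh
LED light strip: 10.16 W × 5.27 h = 54 Wh = 0.05354 kWh
desktop computer: 169.1 W × 5.5 h = 930 Wh = 0.93 kWh
Total energy = 3.383 + 14.43 + 0.07533 + 1.499 + 0.05354 + 0.93 = 20.37 kWh
Cost = 20.37 kWh × $0.210 = $4.28

$4.28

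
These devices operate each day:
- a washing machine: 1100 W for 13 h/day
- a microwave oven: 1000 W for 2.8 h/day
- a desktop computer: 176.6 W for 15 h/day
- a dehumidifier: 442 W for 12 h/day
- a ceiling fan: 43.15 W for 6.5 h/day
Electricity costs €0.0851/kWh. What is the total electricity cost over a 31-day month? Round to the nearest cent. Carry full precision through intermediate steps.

€66.83

washing machine: 1100 W × 13 h × 31 d = 443,300 Wh = 443.3 kWh
microwave oven: 1000 W × 2.8 h × 31 d = 86,800 Wh = 86.8 kWh
desktop computer: 176.6 W × 15 h × 31 d = 82,119 Wh = 82.12 kWh
dehumidifier: 442 W × 12 h × 31 d = 164,424 Wh = 164.4 kWh
ceiling fan: 43.15 W × 6.5 h × 31 d = 8,695 Wh = 8.695 kWh
Total energy = 443.3 + 86.8 + 82.12 + 164.4 + 8.695 = 785.3 kWh
Cost = 785.3 kWh × €0.0851 = €66.83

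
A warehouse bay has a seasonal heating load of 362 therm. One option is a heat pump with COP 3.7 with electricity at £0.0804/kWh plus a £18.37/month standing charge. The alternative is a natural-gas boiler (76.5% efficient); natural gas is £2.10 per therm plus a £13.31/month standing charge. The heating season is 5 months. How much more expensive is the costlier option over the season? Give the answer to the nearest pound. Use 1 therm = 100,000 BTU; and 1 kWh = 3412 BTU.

Heat load = 362 therm × 100,000 = 36,200,000 BTU
Gas: input = 36,200,000 / 0.765 = 47,320,261 BTU = 473.2 therm → 473.2 × £2.10 = £993.73; + 5 × £13.31 standing = £1,060.28
Heat pump: 36,200,000 BTU / 3412 = 10,610 kWh heat; / 3.7 = 2,867 kWh in → × £0.0804 = £230.54; + 5 × £18.37 standing = £322.39
Difference = |£1,060.28 − £322.39| = £737.88 ≈ £738

£738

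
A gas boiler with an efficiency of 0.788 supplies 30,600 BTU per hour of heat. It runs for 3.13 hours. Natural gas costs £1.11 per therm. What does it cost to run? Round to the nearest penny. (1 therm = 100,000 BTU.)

£1.35

Heat delivered = 30,600 BTU/h × 3.13 h = 95,778 BTU
Gas input = 95,778 / 0.788 = 121,546 BTU
= 121,546 / 100,000 = 1.215 therm
Cost = 1.215 × £1.11/therm = £1.35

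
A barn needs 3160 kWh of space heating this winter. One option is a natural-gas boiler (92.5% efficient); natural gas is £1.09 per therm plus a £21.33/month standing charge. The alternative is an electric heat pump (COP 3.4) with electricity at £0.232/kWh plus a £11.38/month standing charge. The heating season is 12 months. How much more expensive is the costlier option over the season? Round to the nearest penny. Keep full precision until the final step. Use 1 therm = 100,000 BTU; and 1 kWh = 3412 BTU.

Heat load = 3160 kWh × 3412 = 10,781,920 BTU
Gas: input = 10,781,920 / 0.925 = 11,656,130 BTU = 116.6 therm → 116.6 × £1.09 = £127.05; + 12 × £21.33 standing = £383.01
Heat pump: 10,781,920 BTU / 3412 = 3,160 kWh heat; / 3.4 = 929.4 kWh in → × £0.232 = £215.62; + 12 × £11.38 standing = £352.18
Difference = |£383.01 − £352.18| = £30.83

£30.83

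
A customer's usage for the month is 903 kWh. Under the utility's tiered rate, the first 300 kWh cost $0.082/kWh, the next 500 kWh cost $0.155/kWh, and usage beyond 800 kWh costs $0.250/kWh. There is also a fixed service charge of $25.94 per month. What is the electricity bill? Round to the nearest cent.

First 300 kWh × $0.082 = $24.60
Next 500 kWh × $0.155 = $77.50
Remaining 103 kWh × $0.250 = $25.75
Energy charge = $127.85; + service $25.94 = $153.79

$153.79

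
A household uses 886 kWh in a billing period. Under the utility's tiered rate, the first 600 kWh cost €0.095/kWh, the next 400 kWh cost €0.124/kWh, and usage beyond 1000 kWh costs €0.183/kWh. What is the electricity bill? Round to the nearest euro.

€92

First 600 kWh × €0.095 = €57.00
Next 286 kWh × €0.124 = €35.46
Remaining tier: 0 kWh (not reached)
Total = €92.46 ≈ €92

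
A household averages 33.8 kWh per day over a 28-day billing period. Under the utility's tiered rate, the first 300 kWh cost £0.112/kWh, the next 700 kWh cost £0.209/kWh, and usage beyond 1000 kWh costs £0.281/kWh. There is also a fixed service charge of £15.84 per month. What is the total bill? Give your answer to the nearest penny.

£184.54

Usage = 33.8 kWh/day × 28 days = 946.4 kWh
First 300 kWh × £0.112 = £33.60
Next 646.4 kWh × £0.209 = £135.10
Remaining tier: 0 kWh (not reached)
Energy charge = £168.70; + service £15.84 = £184.54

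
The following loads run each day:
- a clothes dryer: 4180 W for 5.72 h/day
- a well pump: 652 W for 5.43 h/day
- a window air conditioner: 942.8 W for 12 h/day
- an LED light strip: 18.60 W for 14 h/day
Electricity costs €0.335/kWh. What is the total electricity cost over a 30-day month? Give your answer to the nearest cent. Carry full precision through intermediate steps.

€392.19

clothes dryer: 4180 W × 5.72 h × 30 d = 717,288 Wh = 717.3 kWh
well pump: 652 W × 5.43 h × 30 d = 106,211 Wh = 106.2 kWh
window air conditioner: 942.8 W × 12 h × 30 d = 339,408 Wh = 339.4 kWh
LED light strip: 18.60 W × 14 h × 30 d = 7,812 Wh = 7.812 kWh
Total energy = 717.3 + 106.2 + 339.4 + 7.812 = 1,171 kWh
Cost = 1,171 kWh × €0.335 = €392.19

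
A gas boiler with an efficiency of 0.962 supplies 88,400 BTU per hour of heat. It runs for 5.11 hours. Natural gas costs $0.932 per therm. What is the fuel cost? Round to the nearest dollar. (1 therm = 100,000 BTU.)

$4

Heat delivered = 88,400 BTU/h × 5.11 h = 451,724 BTU
Gas input = 451,724 / 0.962 = 469,568 BTU
= 469,568 / 100,000 = 4.696 therm
Cost = 4.696 × $0.932/therm = $4.38 ≈ $4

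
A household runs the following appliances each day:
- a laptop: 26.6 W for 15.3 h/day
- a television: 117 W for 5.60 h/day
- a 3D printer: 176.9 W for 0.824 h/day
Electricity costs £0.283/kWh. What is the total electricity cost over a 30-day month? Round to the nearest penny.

laptop: 26.6 W × 15.3 h × 30 d = 12,209 Wh = 12.21 kWh
television: 117 W × 5.60 h × 30 d = 19,656 Wh = 19.66 kWh
3D printer: 176.9 W × 0.824 h × 30 d = 4,373 Wh = 4.373 kWh
Total energy = 12.21 + 19.66 + 4.373 = 36.24 kWh
Cost = 36.24 kWh × £0.283 = £10.26

£10.26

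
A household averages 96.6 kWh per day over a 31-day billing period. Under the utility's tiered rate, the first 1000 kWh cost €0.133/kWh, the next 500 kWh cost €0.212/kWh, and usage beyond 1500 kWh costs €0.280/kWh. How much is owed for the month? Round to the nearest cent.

Usage = 96.6 kWh/day × 31 days = 2994.6 kWh
First 1000 kWh × €0.133 = €133.00
Next 500 kWh × €0.212 = €106.00
Remaining 1494.6 kWh × €0.280 = €418.49
Total = €657.49

€657.49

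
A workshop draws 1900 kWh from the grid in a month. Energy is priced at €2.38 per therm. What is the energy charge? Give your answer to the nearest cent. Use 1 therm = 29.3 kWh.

1900 kWh × (0.03413 therm/kWh) = 64.85 therm
Cost = 64.85 therm × €2.38/therm = €154.33

€154.33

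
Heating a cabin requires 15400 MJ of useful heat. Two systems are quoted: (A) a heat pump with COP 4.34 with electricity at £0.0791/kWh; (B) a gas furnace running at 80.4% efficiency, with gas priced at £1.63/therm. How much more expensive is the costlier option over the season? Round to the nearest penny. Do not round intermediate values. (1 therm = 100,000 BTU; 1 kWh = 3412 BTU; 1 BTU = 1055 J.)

£217.96

Heat load = 15400 MJ = 15,400,000,000 J / 1055 = 14,597,156 BTU
Gas: input = 14,597,156 / 0.804 = 18,155,667 BTU = 181.6 therm → 181.6 × £1.63 = £295.94
Heat pump: 14,597,156 BTU / 3412 = 4,278 kWh heat; / 4.34 = 985.8 kWh in → × £0.0791 = £77.97
Difference = |£295.94 − £77.97| = £217.96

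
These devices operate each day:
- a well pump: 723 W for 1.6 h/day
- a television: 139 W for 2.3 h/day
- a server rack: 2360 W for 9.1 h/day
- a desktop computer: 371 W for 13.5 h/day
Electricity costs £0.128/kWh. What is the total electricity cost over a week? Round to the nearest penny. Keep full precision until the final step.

£25.05

well pump: 723 W × 1.6 h × 7 d = 8,098 Wh = 8.098 kWh
television: 139 W × 2.3 h × 7 d = 2,238 Wh = 2.238 kWh
server rack: 2360 W × 9.1 h × 7 d = 150,332 Wh = 150.3 kWh
desktop computer: 371 W × 13.5 h × 7 d = 35,060 Wh = 35.06 kWh
Total energy = 8.098 + 2.238 + 150.3 + 35.06 = 195.7 kWh
Cost = 195.7 kWh × £0.128 = £25.05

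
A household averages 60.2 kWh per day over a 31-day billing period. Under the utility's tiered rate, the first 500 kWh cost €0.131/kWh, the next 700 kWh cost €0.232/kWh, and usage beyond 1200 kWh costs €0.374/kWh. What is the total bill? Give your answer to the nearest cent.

Usage = 60.2 kWh/day × 31 days = 1866.2 kWh
First 500 kWh × €0.131 = €65.50
Next 700 kWh × €0.232 = €162.40
Remaining 666.2 kWh × €0.374 = €249.16
Total = €477.06

€477.06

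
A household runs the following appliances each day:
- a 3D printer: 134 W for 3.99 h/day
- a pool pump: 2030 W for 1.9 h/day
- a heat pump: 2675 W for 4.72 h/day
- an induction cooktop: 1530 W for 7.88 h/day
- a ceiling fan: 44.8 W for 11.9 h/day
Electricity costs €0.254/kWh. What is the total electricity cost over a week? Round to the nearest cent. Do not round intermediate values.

€52.64

3D printer: 134 W × 3.99 h × 7 d = 3,743 Wh = 3.743 kWh
pool pump: 2030 W × 1.9 h × 7 d = 26,999 Wh = 27 kWh
heat pump: 2675 W × 4.72 h × 7 d = 88,382 Wh = 88.38 kWh
induction cooktop: 1530 W × 7.88 h × 7 d = 84,395 Wh = 84.39 kWh
ceiling fan: 44.8 W × 11.9 h × 7 d = 3,732 Wh = 3.732 kWh
Total energy = 3.743 + 27 + 88.38 + 84.39 + 3.732 = 207.3 kWh
Cost = 207.3 kWh × €0.254 = €52.64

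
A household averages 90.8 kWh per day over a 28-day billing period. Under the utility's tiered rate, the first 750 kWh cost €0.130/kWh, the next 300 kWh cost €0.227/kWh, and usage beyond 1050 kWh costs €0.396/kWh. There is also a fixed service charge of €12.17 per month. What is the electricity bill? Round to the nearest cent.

€768.76

Usage = 90.8 kWh/day × 28 days = 2542.4 kWh
First 750 kWh × €0.130 = €97.50
Next 300 kWh × €0.227 = €68.10
Remaining 1492.4 kWh × €0.396 = €590.99
Energy charge = €756.59; + service €12.17 = €768.76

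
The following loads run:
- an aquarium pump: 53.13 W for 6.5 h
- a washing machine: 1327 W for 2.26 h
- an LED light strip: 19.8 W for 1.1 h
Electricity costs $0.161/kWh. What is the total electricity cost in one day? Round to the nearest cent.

$0.54

aquarium pump: 53.13 W × 6.5 h = 345 Wh = 0.3453 kWh
washing machine: 1327 W × 2.26 h = 2,999 Wh = 2.999 kWh
LED light strip: 19.8 W × 1.1 h = 22 Wh = 0.02178 kWh
Total energy = 0.3453 + 2.999 + 0.02178 = 3.366 kWh
Cost = 3.366 kWh × $0.161 = $0.54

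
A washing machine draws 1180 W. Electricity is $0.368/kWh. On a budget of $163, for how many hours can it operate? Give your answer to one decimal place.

375.4 h

Energy budget = $163 / $0.368 per kWh = 442.9 kWh = 442,935 Wh
Runtime = 442,935 Wh / 1180 W = 375.4 h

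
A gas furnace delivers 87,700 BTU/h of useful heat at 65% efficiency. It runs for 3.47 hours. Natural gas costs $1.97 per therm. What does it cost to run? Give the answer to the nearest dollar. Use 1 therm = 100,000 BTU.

$9

Heat delivered = 87,700 BTU/h × 3.47 h = 304,319 BTU
Gas input = 304,319 / 0.65 = 468,183 BTU
= 468,183 / 100,000 = 4.682 therm
Cost = 4.682 × $1.97/therm = $9.22 ≈ $9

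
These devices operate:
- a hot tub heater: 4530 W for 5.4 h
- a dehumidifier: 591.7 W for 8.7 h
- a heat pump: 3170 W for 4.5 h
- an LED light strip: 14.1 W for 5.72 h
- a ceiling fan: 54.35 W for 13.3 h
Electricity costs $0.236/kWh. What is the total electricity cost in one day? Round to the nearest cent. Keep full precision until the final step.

$10.54

hot tub heater: 4530 W × 5.4 h = 24,462 Wh = 24.46 kWh
dehumidifier: 591.7 W × 8.7 h = 5,148 Wh = 5.148 kWh
heat pump: 3170 W × 4.5 h = 14,265 Wh = 14.27 kWh
LED light strip: 14.1 W × 5.72 h = 81 Wh = 0.08065 kWh
ceiling fan: 54.35 W × 13.3 h = 723 Wh = 0.7229 kWh
Total energy = 24.46 + 5.148 + 14.27 + 0.08065 + 0.7229 = 44.68 kWh
Cost = 44.68 kWh × $0.236 = $10.54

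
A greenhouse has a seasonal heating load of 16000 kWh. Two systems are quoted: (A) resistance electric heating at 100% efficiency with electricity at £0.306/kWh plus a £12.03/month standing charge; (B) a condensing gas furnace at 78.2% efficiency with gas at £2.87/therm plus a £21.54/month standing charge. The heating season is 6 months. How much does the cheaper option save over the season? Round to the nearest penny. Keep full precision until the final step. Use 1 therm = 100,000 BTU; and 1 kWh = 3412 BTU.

£2835.37

Heat load = 16000 kWh × 3412 = 54,592,000 BTU
Gas: input = 54,592,000 / 0.782 = 69,810,742 BTU = 698.1 therm → 698.1 × £2.87 = £2,003.57; + 6 × £21.54 standing = £2,132.81
Electric: 54,592,000 BTU / 3412 = 16,000 kWh → × £0.306 = £4,896.00; + 6 × £12.03 standing = £4,968.18
Difference = |£2,132.81 − £4,968.18| = £2,835.37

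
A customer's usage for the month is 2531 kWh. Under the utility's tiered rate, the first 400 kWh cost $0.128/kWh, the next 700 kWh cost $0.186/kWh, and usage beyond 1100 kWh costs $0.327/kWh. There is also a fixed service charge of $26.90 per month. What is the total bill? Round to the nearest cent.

$676.24

First 400 kWh × $0.128 = $51.20
Next 700 kWh × $0.186 = $130.20
Remaining 1431 kWh × $0.327 = $467.94
Energy charge = $649.34; + service $26.90 = $676.24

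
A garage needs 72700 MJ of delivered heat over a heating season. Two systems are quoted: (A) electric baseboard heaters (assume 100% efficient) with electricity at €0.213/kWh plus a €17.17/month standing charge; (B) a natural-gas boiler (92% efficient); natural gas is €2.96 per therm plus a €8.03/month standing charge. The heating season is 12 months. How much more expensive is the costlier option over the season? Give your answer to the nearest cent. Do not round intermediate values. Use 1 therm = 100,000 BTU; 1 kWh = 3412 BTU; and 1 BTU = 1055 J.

Heat load = 72700 MJ = 72,700,000,000 J / 1055 = 68,909,953 BTU
Gas: input = 68,909,953 / 0.92 = 74,902,122 BTU = 749 therm → 749 × €2.96 = €2,217.10; + 12 × €8.03 standing = €2,313.46
Electric: 68,909,953 BTU / 3412 = 20,200 kWh → × €0.213 = €4,301.82; + 12 × €17.17 standing = €4,507.86
Difference = |€2,313.46 − €4,507.86| = €2,194.40

€2194.40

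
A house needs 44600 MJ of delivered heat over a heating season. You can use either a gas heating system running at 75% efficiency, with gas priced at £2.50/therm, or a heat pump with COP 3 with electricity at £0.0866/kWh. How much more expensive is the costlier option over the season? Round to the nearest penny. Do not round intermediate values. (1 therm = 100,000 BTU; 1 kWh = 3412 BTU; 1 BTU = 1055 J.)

Heat load = 44600 MJ = 44,600,000,000 J / 1055 = 42,274,882 BTU
Gas: input = 42,274,882 / 0.75 = 56,366,509 BTU = 563.7 therm → 563.7 × £2.50 = £1,409.16
Heat pump: 42,274,882 BTU / 3412 = 12,390 kWh heat; / 3 = 4,130 kWh in → × £0.0866 = £357.66
Difference = |£1,409.16 − £357.66| = £1,051.50

£1051.50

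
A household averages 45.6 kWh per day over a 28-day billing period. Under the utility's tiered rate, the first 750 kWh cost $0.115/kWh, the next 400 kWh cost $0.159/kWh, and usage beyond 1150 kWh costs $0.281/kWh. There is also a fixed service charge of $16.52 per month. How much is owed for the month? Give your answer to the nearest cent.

$202.00

Usage = 45.6 kWh/day × 28 days = 1276.8 kWh
First 750 kWh × $0.115 = $86.25
Next 400 kWh × $0.159 = $63.60
Remaining 126.8 kWh × $0.281 = $35.63
Energy charge = $185.48; + service $16.52 = $202.00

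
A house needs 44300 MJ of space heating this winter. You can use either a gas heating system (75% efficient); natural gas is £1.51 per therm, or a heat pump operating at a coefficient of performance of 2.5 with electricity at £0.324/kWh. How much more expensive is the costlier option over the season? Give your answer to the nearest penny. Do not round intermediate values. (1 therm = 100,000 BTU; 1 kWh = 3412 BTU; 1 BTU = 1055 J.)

Heat load = 44300 MJ = 44,300,000,000 J / 1055 = 41,990,521 BTU
Gas: input = 41,990,521 / 0.75 = 55,987,362 BTU = 559.9 therm → 559.9 × £1.51 = £845.41
Heat pump: 41,990,521 BTU / 3412 = 12,310 kWh heat; / 2.5 = 4,923 kWh in → × £0.324 = £1,594.95
Difference = |£845.41 − £1,594.95| = £749.54

£749.54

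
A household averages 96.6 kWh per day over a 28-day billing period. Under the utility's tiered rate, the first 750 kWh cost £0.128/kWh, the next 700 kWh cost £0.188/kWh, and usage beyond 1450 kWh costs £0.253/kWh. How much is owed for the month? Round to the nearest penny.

Usage = 96.6 kWh/day × 28 days = 2704.8 kWh
First 750 kWh × £0.128 = £96.00
Next 700 kWh × £0.188 = £131.60
Remaining 1254.8 kWh × £0.253 = £317.46
Total = £545.06

£545.06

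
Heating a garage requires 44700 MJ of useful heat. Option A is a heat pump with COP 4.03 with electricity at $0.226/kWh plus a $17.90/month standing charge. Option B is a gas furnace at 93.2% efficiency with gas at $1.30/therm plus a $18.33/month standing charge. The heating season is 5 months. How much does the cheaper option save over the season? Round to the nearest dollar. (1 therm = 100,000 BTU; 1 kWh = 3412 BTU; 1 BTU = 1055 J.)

Heat load = 44700 MJ = 44,700,000,000 J / 1055 = 42,369,668 BTU
Gas: input = 42,369,668 / 0.932 = 45,461,017 BTU = 454.6 therm → 454.6 × $1.30 = $590.99; + 5 × $18.33 standing = $682.64
Heat pump: 42,369,668 BTU / 3412 = 12,420 kWh heat; / 4.03 = 3,081 kWh in → × $0.226 = $696.39; + 5 × $17.90 standing = $785.89
Difference = |$682.64 − $785.89| = $103.24 ≈ $103

$103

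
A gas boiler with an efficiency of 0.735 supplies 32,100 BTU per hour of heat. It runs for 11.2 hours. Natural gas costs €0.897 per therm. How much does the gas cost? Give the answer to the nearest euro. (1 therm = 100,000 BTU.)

€4

Heat delivered = 32,100 BTU/h × 11.2 h = 359,520 BTU
Gas input = 359,520 / 0.735 = 489,143 BTU
= 489,143 / 100,000 = 4.891 therm
Cost = 4.891 × €0.897/therm = €4.39 ≈ €4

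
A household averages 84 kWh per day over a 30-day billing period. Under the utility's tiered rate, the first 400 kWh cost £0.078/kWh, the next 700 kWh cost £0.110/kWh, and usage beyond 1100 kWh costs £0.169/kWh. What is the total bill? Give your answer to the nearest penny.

Usage = 84 kWh/day × 30 days = 2520 kWh
First 400 kWh × £0.078 = £31.20
Next 700 kWh × £0.110 = £77.00
Remaining 1420 kWh × £0.169 = £239.98
Total = £348.18

£348.18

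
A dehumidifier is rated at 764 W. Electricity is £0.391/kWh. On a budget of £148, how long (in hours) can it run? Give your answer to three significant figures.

Energy budget = £148 / £0.391 per kWh = 378.5 kWh = 378,517 Wh
Runtime = 378,517 Wh / 764 W = 495.4 h

495 h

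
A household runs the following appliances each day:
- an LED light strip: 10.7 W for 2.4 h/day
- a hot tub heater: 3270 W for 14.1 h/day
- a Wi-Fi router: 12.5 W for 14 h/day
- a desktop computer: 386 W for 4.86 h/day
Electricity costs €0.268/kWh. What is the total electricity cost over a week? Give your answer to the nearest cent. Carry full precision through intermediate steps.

€90.39

LED light strip: 10.7 W × 2.4 h × 7 d = 180 Wh = 0.1798 kWh
hot tub heater: 3270 W × 14.1 h × 7 d = 322,749 Wh = 322.7 kWh
Wi-Fi router: 12.5 W × 14 h × 7 d = 1,225 Wh = 1.225 kWh
desktop computer: 386 W × 4.86 h × 7 d = 13,132 Wh = 13.13 kWh
Total energy = 0.1798 + 322.7 + 1.225 + 13.13 = 337.3 kWh
Cost = 337.3 kWh × €0.268 = €90.39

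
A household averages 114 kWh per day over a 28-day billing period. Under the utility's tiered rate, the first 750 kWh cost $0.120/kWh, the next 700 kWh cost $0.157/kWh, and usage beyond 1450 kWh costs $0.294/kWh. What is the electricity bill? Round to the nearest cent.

Usage = 114 kWh/day × 28 days = 3192 kWh
First 750 kWh × $0.120 = $90.00
Next 700 kWh × $0.157 = $109.90
Remaining 1742 kWh × $0.294 = $512.15
Total = $712.05

$712.05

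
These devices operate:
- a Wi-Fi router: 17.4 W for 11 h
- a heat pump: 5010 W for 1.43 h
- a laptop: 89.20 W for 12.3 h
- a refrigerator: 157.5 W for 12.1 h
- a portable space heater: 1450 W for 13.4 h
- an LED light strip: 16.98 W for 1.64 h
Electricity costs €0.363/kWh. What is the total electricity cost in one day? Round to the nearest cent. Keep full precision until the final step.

€10.82

Wi-Fi router: 17.4 W × 11 h = 191 Wh = 0.1914 kWh
heat pump: 5010 W × 1.43 h = 7,164 Wh = 7.164 kWh
laptop: 89.20 W × 12.3 h = 1,097 Wh = 1.097 kWh
refrigerator: 157.5 W × 12.1 h = 1,906 Wh = 1.906 kWh
portable space heater: 1450 W × 13.4 h = 19,430 Wh = 19.43 kWh
LED light strip: 16.98 W × 1.64 h = 28 Wh = 0.02785 kWh
Total energy = 0.1914 + 7.164 + 1.097 + 1.906 + 19.43 + 0.02785 = 29.82 kWh
Cost = 29.82 kWh × €0.363 = €10.82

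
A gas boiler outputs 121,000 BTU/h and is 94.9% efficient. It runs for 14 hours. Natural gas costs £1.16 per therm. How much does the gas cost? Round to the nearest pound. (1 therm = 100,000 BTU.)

Heat delivered = 121,000 BTU/h × 14 h = 1,694,000 BTU
Gas input = 1,694,000 / 0.949 = 1,785,037 BTU
= 1,785,037 / 100,000 = 17.85 therm
Cost = 17.85 × £1.16/therm = £20.71 ≈ £21

£21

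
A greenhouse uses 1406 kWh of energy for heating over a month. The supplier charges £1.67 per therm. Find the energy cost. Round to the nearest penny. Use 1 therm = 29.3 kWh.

£80.14

1406 kWh × (0.03413 therm/kWh) = 47.99 therm
Cost = 47.99 therm × £1.67/therm = £80.14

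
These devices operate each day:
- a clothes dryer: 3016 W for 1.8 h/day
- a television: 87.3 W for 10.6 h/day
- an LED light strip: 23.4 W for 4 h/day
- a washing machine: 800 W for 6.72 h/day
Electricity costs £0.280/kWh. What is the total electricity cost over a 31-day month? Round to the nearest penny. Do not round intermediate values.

£102.63

clothes dryer: 3016 W × 1.8 h × 31 d = 168,293 Wh = 168.3 kWh
television: 87.3 W × 10.6 h × 31 d = 28,687 Wh = 28.69 kWh
LED light strip: 23.4 W × 4 h × 31 d = 2,902 Wh = 2.902 kWh
washing machine: 800 W × 6.72 h × 31 d = 166,656 Wh = 166.7 kWh
Total energy = 168.3 + 28.69 + 2.902 + 166.7 = 366.5 kWh
Cost = 366.5 kWh × £0.280 = £102.63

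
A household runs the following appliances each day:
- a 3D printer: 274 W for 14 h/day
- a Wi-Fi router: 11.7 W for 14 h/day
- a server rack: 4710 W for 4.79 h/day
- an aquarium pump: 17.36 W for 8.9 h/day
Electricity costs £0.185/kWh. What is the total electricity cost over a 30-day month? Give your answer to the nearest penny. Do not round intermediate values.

3D printer: 274 W × 14 h × 30 d = 115,080 Wh = 115.1 kWh
Wi-Fi router: 11.7 W × 14 h × 30 d = 4,914 Wh = 4.914 kWh
server rack: 4710 W × 4.79 h × 30 d = 676,827 Wh = 676.8 kWh
aquarium pump: 17.36 W × 8.9 h × 30 d = 4,635 Wh = 4.635 kWh
Total energy = 115.1 + 4.914 + 676.8 + 4.635 = 801.5 kWh
Cost = 801.5 kWh × £0.185 = £148.27

£148.27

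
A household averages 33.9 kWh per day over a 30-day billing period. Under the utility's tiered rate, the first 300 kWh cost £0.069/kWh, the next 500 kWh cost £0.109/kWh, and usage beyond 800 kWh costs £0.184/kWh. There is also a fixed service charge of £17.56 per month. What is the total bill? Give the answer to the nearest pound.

Usage = 33.9 kWh/day × 30 days = 1017 kWh
First 300 kWh × £0.069 = £20.70
Next 500 kWh × £0.109 = £54.50
Remaining 217 kWh × £0.184 = £39.93
Energy charge = £115.13; + service £17.56 = £132.69 ≈ £133

£133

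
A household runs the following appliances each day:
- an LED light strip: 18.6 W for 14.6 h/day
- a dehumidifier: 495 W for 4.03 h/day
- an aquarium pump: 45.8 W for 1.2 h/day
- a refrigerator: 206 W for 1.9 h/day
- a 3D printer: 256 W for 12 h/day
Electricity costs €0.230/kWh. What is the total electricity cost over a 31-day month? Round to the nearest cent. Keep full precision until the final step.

€41.25

LED light strip: 18.6 W × 14.6 h × 31 d = 8,418 Wh = 8.418 kWh
dehumidifier: 495 W × 4.03 h × 31 d = 61,840 Wh = 61.84 kWh
aquarium pump: 45.8 W × 1.2 h × 31 d = 1,704 Wh = 1.704 kWh
refrigerator: 206 W × 1.9 h × 31 d = 12,133 Wh = 12.13 kWh
3D printer: 256 W × 12 h × 31 d = 95,232 Wh = 95.23 kWh
Total energy = 8.418 + 61.84 + 1.704 + 12.13 + 95.23 = 179.3 kWh
Cost = 179.3 kWh × €0.230 = €41.25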